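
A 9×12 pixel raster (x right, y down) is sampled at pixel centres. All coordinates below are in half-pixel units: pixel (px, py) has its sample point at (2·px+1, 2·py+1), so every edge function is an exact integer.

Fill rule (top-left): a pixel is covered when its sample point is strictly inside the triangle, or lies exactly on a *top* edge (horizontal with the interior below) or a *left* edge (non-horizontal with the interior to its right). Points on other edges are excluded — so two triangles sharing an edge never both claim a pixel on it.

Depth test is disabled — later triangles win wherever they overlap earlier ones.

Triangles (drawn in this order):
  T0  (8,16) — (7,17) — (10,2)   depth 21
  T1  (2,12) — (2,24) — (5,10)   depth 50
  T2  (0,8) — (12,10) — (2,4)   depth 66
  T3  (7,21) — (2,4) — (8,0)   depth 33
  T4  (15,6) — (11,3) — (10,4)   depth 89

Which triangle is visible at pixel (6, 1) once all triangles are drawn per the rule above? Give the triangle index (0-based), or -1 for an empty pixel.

T0:
  2·area = 12
  edge (8, 16)→(7, 17): d=(-1,1) right/bottom  bias=-1
  edge (7, 17)→(10, 2): d=(3,-15) top-left  bias=+0
  edge (10, 2)→(8, 16): d=(-2,14) right/bottom  bias=-1
    (4,3)@(9, 7): e=[8,0,4] → #  [on edge]
    (5,3)@(11, 7): e=[6,30,-24] → ·
    (8,3)@(17, 7): e=[0,120,-108] → ·  [on edge]
    (4,4)@(9, 9): e=[6,6,0] → ·  [on edge]
    (7,4)@(15, 9): e=[0,96,-84] → ·  [on edge]
    (6,5)@(13, 11): e=[0,72,-60] → ·  [on edge]
    (5,6)@(11, 13): e=[0,48,-36] → ·  [on edge]
    (4,7)@(9, 15): e=[0,24,-12] → ·  [on edge]
    (3,8)@(7, 17): e=[0,0,12] → ·  [on edge]
    (2,9)@(5, 19): e=[0,-24,36] → ·  [on edge]
    (1,10)@(3, 21): e=[0,-48,60] → ·  [on edge]
    (0,11)@(1, 23): e=[0,-72,84] → ·  [on edge]
    (3,11)@(7, 23): e=[-6,18,0] → ·  [on edge]
  covered (1 px):
    · · · · · · · · ·
    · · · · · · · · ·
    · · · · · · · · ·
    · · · · # · · · ·
    · · · · · · · · ·
    · · · · · · · · ·
    · · · · · · · · ·
    · · · · · · · · ·
    · · · · · · · · ·
    · · · · · · · · ·
    · · · · · · · · ·
    · · · · · · · · ·
T1:
  2·area = 36  (B↔C swapped to make it positive)
  edge (2, 12)→(5, 10): d=(3,-2) top-left  bias=+0
  edge (5, 10)→(2, 24): d=(-3,14) right/bottom  bias=-1
  edge (2, 24)→(2, 12): d=(0,-12) top-left  bias=+0
    (1,6)@(3, 13): e=[5,19,12] → #
    (2,6)@(5, 13): e=[9,-9,36] → ·
    (1,7)@(3, 15): e=[11,13,12] → #
    (2,7)@(5, 15): e=[15,-15,36] → ·
    (1,8)@(3, 17): e=[17,7,12] → #
    (2,8)@(5, 17): e=[21,-21,36] → ·
    (1,9)@(3, 19): e=[23,1,12] → #
    (2,9)@(5, 19): e=[27,-27,36] → ·
    (1,10)@(3, 21): e=[29,-5,12] → ·
  covered (4 px):
    · · · · · · · · ·
    · · · · · · · · ·
    · · · · · · · · ·
    · · · · · · · · ·
    · · · · · · · · ·
    · · · · · · · · ·
    · # · · · · · · ·
    · # · · · · · · ·
    · # · · · · · · ·
    · # · · · · · · ·
    · · · · · · · · ·
    · · · · · · · · ·
T2:
  2·area = 52  (B↔C swapped to make it positive)
  edge (0, 8)→(2, 4): d=(2,-4) top-left  bias=+0
  edge (2, 4)→(12, 10): d=(10,6) right/bottom  bias=-1
  edge (12, 10)→(0, 8): d=(-12,-2) top-left  bias=+0
    (1,2)@(3, 5): e=[6,4,42] → #
    (2,2)@(5, 5): e=[14,-8,46] → ·
    (0,3)@(1, 7): e=[2,36,14] → #
    (2,3)@(5, 7): e=[18,12,22] → #
    (3,3)@(7, 7): e=[26,0,26] → ·  [on edge]
    (0,4)@(1, 9): e=[6,56,-10] → ·
    (1,4)@(3, 9): e=[14,44,-6] → ·
    (2,4)@(5, 9): e=[22,32,-2] → ·
    (3,4)@(7, 9): e=[30,20,2] → #
    (4,4)@(9, 9): e=[38,8,6] → #
    (5,4)@(11, 9): e=[46,-4,10] → ·
    (3,5)@(7, 11): e=[34,40,-22] → ·
    (8,6)@(17, 13): e=[78,0,-26] → ·  [on edge]
  covered (6 px):
    · · · · · · · · ·
    · · · · · · · · ·
    · # · · · · · · ·
    # # # · · · · · ·
    · · · # # · · · ·
    · · · · · · · · ·
    · · · · · · · · ·
    · · · · · · · · ·
    · · · · · · · · ·
    · · · · · · · · ·
    · · · · · · · · ·
    · · · · · · · · ·
T3:
  2·area = 122
  edge (7, 21)→(2, 4): d=(-5,-17) top-left  bias=+0
  edge (2, 4)→(8, 0): d=(6,-4) top-left  bias=+0
  edge (8, 0)→(7, 21): d=(-1,21) right/bottom  bias=-1
    (3,0)@(7, 1): e=[100,2,20] → #
    (4,0)@(9, 1): e=[134,10,-22] → ·
    (2,1)@(5, 3): e=[56,6,60] → #
    (4,1)@(9, 3): e=[124,22,-24] → ·
    (1,2)@(3, 5): e=[12,10,100] → #
    (4,2)@(9, 5): e=[114,34,-26] → ·
    (1,3)@(3, 7): e=[2,22,98] → #
    (4,3)@(9, 7): e=[104,46,-28] → ·
    (1,4)@(3, 9): e=[-8,34,96] → ·
    (2,4)@(5, 9): e=[26,42,54] → #
    (4,4)@(9, 9): e=[94,58,-30] → ·
    (2,5)@(5, 11): e=[16,54,52] → #
    (3,10)@(7, 21): e=[0,122,0] → ·  [on edge]
  covered (18 px):
    · · · # · · · · ·
    · · # # · · · · ·
    · # # # · · · · ·
    · # # # · · · · ·
    · · # # · · · · ·
    · · # # · · · · ·
    · · # # · · · · ·
    · · · # · · · · ·
    · · · # · · · · ·
    · · · # · · · · ·
    · · · · · · · · ·
    · · · · · · · · ·
T4:
  2·area = 7  (B↔C swapped to make it positive)
  edge (15, 6)→(10, 4): d=(-5,-2) top-left  bias=+0
  edge (10, 4)→(11, 3): d=(1,-1) top-left  bias=+0
  edge (11, 3)→(15, 6): d=(4,3) right/bottom  bias=-1
    (6,0)@(13, 1): e=[21,0,-14] → ·  [on edge]
    (5,1)@(11, 3): e=[7,0,0] → ·  [on edge]
    (4,2)@(9, 5): e=[-7,0,14] → ·  [on edge]
    (6,2)@(13, 5): e=[1,4,2] → #
    (7,2)@(15, 5): e=[5,6,-4] → ·
    (3,3)@(7, 7): e=[-21,0,28] → ·  [on edge]
    (6,3)@(13, 7): e=[-9,6,10] → ·
    (2,4)@(5, 9): e=[-35,0,42] → ·  [on edge]
    (1,5)@(3, 11): e=[-49,0,56] → ·  [on edge]
    (0,6)@(1, 13): e=[-63,0,70] → ·  [on edge]
  covered (1 px):
    · · · · · · · · ·
    · · · · · · · · ·
    · · · · · · # · ·
    · · · · · · · · ·
    · · · · · · · · ·
    · · · · · · · · ·
    · · · · · · · · ·
    · · · · · · · · ·
    · · · · · · · · ·
    · · · · · · · · ·
    · · · · · · · · ·
    · · · · · · · · ·

Z-buffer (winner per pixel, '.' = empty):
  . . . 3 . . . . .
  . . 3 3 . . . . .
  . 3 3 3 . . 4 . .
  2 3 3 3 0 . . . .
  . . 3 3 2 . . . .
  . . 3 3 . . . . .
  . 1 3 3 . . . . .
  . 1 . 3 . . . . .
  . 1 . 3 . . . . .
  . 1 . 3 . . . . .
  . . . . . . . . .
  . . . . . . . . .

Final: -1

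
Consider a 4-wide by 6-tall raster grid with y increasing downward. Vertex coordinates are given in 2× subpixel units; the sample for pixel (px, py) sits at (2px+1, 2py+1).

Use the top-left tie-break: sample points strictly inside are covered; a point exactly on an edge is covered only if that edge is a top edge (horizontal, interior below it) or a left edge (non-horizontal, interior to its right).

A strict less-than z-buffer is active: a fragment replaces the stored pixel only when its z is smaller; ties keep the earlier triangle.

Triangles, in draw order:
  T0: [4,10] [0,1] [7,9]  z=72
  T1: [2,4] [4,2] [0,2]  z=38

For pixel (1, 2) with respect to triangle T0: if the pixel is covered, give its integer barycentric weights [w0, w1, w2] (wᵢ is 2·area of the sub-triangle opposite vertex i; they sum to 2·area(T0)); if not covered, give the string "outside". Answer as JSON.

T0:
  2·area = 31
  edge (4, 10)→(0, 1): d=(-4,-9) top-left  bias=+0
  edge (0, 1)→(7, 9): d=(7,8) right/bottom  bias=-1
  edge (7, 9)→(4, 10): d=(-3,1) right/bottom  bias=-1
    (0,1)@(1, 3): e=[1,6,24] → #
    (1,1)@(3, 3): e=[19,-10,22] → ·
    (0,2)@(1, 5): e=[-7,20,18] → ·
    (1,2)@(3, 5): e=[11,4,16] → #
    (2,2)@(5, 5): e=[29,-12,14] → ·
    (1,3)@(3, 7): e=[3,18,10] → #
    (2,3)@(5, 7): e=[21,2,8] → #
    (3,3)@(7, 7): e=[39,-14,6] → ·
    (1,4)@(3, 9): e=[-5,32,4] → ·
    (2,4)@(5, 9): e=[13,16,2] → #
    (3,4)@(7, 9): e=[31,0,0] → ·  [on edge]
    (0,5)@(1, 11): e=[-31,62,0] → ·  [on edge]
  covered (5 px):
    · · · ·
    # · · ·
    · # · ·
    · # # ·
    · · # ·
    · · · ·
T1:
  2·area = 8  (B↔C swapped to make it positive)
  edge (2, 4)→(0, 2): d=(-2,-2) top-left  bias=+0
  edge (0, 2)→(4, 2): d=(4,0) top-left  bias=+0
  edge (4, 2)→(2, 4): d=(-2,2) right/bottom  bias=-1
    (2,0)@(5, 1): e=[12,-4,0] → ·  [on edge]
    (0,1)@(1, 3): e=[0,4,4] → #  [on edge]
    (1,1)@(3, 3): e=[4,4,0] → ·  [on edge]
    (0,2)@(1, 5): e=[-4,12,0] → ·  [on edge]
    (1,2)@(3, 5): e=[0,12,-4] → ·  [on edge]
    (2,3)@(5, 7): e=[0,20,-12] → ·  [on edge]
    (3,4)@(7, 9): e=[0,28,-20] → ·  [on edge]
  covered (1 px):
    · · · ·
    # · · ·
    · · · ·
    · · · ·
    · · · ·
    · · · ·

Final: [4,16,11]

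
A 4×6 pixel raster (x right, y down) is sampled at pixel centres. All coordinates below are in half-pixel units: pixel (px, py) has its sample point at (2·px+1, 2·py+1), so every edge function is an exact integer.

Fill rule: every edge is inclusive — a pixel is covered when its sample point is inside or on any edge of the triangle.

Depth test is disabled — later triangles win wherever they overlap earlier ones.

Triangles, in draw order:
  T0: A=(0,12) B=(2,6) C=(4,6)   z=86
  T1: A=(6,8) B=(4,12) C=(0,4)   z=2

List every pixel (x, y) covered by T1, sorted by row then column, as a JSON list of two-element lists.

T0:
  2·area = 12
  edge (0, 12)→(2, 6): d=(2,-6) inclusive
  edge (2, 6)→(4, 6): d=(2,0) inclusive
  edge (4, 6)→(0, 12): d=(-4,6) inclusive
    (1,1)@(3, 3): e=[0,-6,18] → .  [on edge]
    (1,3)@(3, 7): e=[8,2,2] → X
    (2,3)@(5, 7): e=[20,2,-10] → .
    (0,4)@(1, 9): e=[0,6,6] → X  [on edge]
    (1,4)@(3, 9): e=[12,6,-6] → .
    (0,5)@(1, 11): e=[4,10,-2] → .
  covered (2 px):
    . . . .
    . . . .
    . . . .
    . X . .
    X . . .
    . . . .
T1:
  2·area = 32
  edge (6, 8)→(4, 12): d=(-2,4) inclusive
  edge (4, 12)→(0, 4): d=(-4,-8) inclusive
  edge (0, 4)→(6, 8): d=(6,4) inclusive
    (0,2)@(1, 5): e=[26,4,2] → X
    (1,2)@(3, 5): e=[18,20,-6] → .
    (0,3)@(1, 7): e=[22,-4,14] → .
    (1,3)@(3, 7): e=[14,12,6] → X
    (2,3)@(5, 7): e=[6,28,-2] → .
    (1,4)@(3, 9): e=[10,4,18] → X
    (2,4)@(5, 9): e=[2,20,10] → X
    (3,4)@(7, 9): e=[-6,36,2] → .
    (1,5)@(3, 11): e=[6,-4,30] → .
    (2,5)@(5, 11): e=[-2,12,22] → .
  covered (4 px):
    . . . .
    . . . .
    X . . .
    . X . .
    . X X .
    . . . .

Answer: [[0,2],[1,3],[1,4],[2,4]]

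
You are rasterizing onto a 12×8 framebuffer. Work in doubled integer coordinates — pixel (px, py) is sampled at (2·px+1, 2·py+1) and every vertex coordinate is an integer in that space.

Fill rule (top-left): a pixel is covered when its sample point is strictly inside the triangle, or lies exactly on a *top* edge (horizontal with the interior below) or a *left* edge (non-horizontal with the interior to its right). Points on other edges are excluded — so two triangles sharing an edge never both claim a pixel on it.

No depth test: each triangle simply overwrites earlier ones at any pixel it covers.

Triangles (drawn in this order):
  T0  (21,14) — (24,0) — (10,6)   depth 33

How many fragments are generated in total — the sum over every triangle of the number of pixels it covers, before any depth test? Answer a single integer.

T0:
  2·area = 178  (B↔C swapped to make it positive)
  edge (21, 14)→(10, 6): d=(-11,-8) top-left  bias=+0
  edge (10, 6)→(24, 0): d=(14,-6) top-left  bias=+0
  edge (24, 0)→(21, 14): d=(-3,14) right/bottom  bias=-1
    (11,0)@(23, 1): e=[159,8,11] → █
    (8,1)@(17, 3): e=[89,0,89] → █  [on edge]
    (9,1)@(19, 3): e=[105,12,61] → █
    (10,1)@(21, 3): e=[121,24,33] → █
    (6,2)@(13, 5): e=[35,4,139] → █
    (7,2)@(15, 5): e=[51,16,111] → █
    (11,2)@(23, 5): e=[115,64,-1] → ·
    (6,3)@(13, 7): e=[13,32,133] → █
    (11,3)@(23, 7): e=[93,92,-7] → ·
    (1,4)@(3, 9): e=[-89,0,267] → ·  [on edge]
    (6,4)@(13, 9): e=[-9,60,127] → ·
    (7,4)@(15, 9): e=[7,72,99] → █
  covered (23 px):
    · · · · · · · · · · · █
    · · · · · · · · █ █ █ █
    · · · · · · █ █ █ █ █ ·
    · · · · · · █ █ █ █ █ ·
    · · · · · · · █ █ █ █ ·
    · · · · · · · · █ █ █ ·
    · · · · · · · · · · █ ·
    · · · · · · · · · · · ·

Result: 23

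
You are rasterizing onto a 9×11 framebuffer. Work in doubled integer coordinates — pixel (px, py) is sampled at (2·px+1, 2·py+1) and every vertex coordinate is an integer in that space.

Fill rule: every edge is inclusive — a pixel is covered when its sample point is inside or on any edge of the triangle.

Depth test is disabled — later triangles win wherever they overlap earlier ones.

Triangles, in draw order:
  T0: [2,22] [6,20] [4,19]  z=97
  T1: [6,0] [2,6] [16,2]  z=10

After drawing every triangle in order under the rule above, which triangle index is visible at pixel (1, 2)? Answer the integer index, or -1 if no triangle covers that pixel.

T0:
  2·area = 8  (B↔C swapped to make it positive)
  edge (2, 22)→(4, 19): d=(2,-3) inclusive
  edge (4, 19)→(6, 20): d=(2,1) inclusive
  edge (6, 20)→(2, 22): d=(-4,2) inclusive
    (1,10)@(3, 21): e=[1,5,2] → X
    (2,10)@(5, 21): e=[7,3,-2] → .
  covered (1 px):
    . . . . . . . . .
    . . . . . . . . .
    . . . . . . . . .
    . . . . . . . . .
    . . . . . . . . .
    . . . . . . . . .
    . . . . . . . . .
    . . . . . . . . .
    . . . . . . . . .
    . . . . . . . . .
    . X . . . . . . .
T1:
  2·area = 68  (B↔C swapped to make it positive)
  edge (6, 0)→(16, 2): d=(10,2) inclusive
  edge (16, 2)→(2, 6): d=(-14,4) inclusive
  edge (2, 6)→(6, 0): d=(4,-6) inclusive
    (3,0)@(7, 1): e=[8,50,10] → X
    (4,0)@(9, 1): e=[4,42,22] → X
    (5,0)@(11, 1): e=[0,34,34] → X  [on edge]
    (6,0)@(13, 1): e=[-4,26,46] → .
    (2,1)@(5, 3): e=[32,30,6] → X
    (6,1)@(13, 3): e=[16,-2,54] → .
    (1,2)@(3, 5): e=[56,10,2] → X
    (3,2)@(7, 5): e=[48,-6,26] → .
    (4,2)@(9, 5): e=[44,-14,38] → .
    (5,2)@(11, 5): e=[40,-22,50] → .
    (1,3)@(3, 7): e=[76,-18,10] → .
    (2,3)@(5, 7): e=[72,-26,22] → .
  covered (9 px):
    . . . X X X . . .
    . . X X X X . . .
    . X X . . . . . .
    . . . . . . . . .
    . . . . . . . . .
    . . . . . . . . .
    . . . . . . . . .
    . . . . . . . . .
    . . . . . . . . .
    . . . . . . . . .
    . . . . . . . . .

Z-buffer (winner per pixel, '.' = empty):
  . . . 1 1 1 . . .
  . . 1 1 1 1 . . .
  . 1 1 . . . . . .
  . . . . . . . . .
  . . . . . . . . .
  . . . . . . . . .
  . . . . . . . . .
  . . . . . . . . .
  . . . . . . . . .
  . . . . . . . . .
  . 0 . . . . . . .

Result: 1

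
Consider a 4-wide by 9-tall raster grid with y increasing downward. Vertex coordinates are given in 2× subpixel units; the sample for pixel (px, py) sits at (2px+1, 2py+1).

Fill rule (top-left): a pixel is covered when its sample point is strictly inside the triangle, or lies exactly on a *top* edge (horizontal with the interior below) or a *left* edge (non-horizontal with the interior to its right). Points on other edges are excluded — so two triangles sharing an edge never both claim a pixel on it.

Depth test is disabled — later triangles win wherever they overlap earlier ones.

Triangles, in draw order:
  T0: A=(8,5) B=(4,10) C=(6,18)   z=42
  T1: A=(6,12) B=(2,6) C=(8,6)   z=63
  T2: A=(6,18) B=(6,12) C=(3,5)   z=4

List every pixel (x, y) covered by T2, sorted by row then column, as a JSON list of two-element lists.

T0:
  2·area = 42  (B↔C swapped to make it positive)
  edge (8, 5)→(6, 18): d=(-2,13) right/bottom  bias=-1
  edge (6, 18)→(4, 10): d=(-2,-8) top-left  bias=+0
  edge (4, 10)→(8, 5): d=(4,-5) top-left  bias=+0
    (3,3)@(7, 7): e=[9,30,3] → X
    (2,4)@(5, 9): e=[31,10,1] → X
    (2,5)@(5, 11): e=[27,6,9] → X
    (2,6)@(5, 13): e=[23,2,17] → X
    (3,6)@(7, 13): e=[-3,18,27] → .
    (2,7)@(5, 15): e=[19,-2,25] → .
  covered (6 px):
    . . . .
    . . . .
    . . . .
    . . . X
    . . X X
    . . X X
    . . X .
    . . . .
    . . . .
T1:
  2·area = 36
  edge (6, 12)→(2, 6): d=(-4,-6) top-left  bias=+0
  edge (2, 6)→(8, 6): d=(6,0) top-left  bias=+0
  edge (8, 6)→(6, 12): d=(-2,6) right/bottom  bias=-1
    (1,3)@(3, 7): e=[2,6,28] → X
    (2,3)@(5, 7): e=[14,6,16] → X
    (3,3)@(7, 7): e=[26,6,4] → X
    (1,4)@(3, 9): e=[-6,18,24] → .
    (2,4)@(5, 9): e=[6,18,12] → X
    (3,4)@(7, 9): e=[18,18,0] → .  [on edge]
    (2,5)@(5, 11): e=[-2,30,8] → .
    (2,7)@(5, 15): e=[-18,54,0] → .  [on edge]
  covered (4 px):
    . . . .
    . . . .
    . . . .
    . X X X
    . . X .
    . . . .
    . . . .
    . . . .
    . . . .
T2:
  2·area = 18  (B↔C swapped to make it positive)
  edge (6, 18)→(3, 5): d=(-3,-13) top-left  bias=+0
  edge (3, 5)→(6, 12): d=(3,7) right/bottom  bias=-1
  edge (6, 12)→(6, 18): d=(0,6) right/bottom  bias=-1
    (1,2)@(3, 5): e=[0,0,18] → .  [on edge]
    (2,5)@(5, 11): e=[8,4,6] → X
    (3,5)@(7, 11): e=[34,-10,-6] → .
    (2,6)@(5, 13): e=[2,10,6] → X
    (3,6)@(7, 13): e=[28,-4,-6] → .
    (2,7)@(5, 15): e=[-4,16,6] → .
  covered (2 px):
    . . . .
    . . . .
    . . . .
    . . . .
    . . . .
    . . X .
    . . X .
    . . . .
    . . . .

Final: [[2,5],[2,6]]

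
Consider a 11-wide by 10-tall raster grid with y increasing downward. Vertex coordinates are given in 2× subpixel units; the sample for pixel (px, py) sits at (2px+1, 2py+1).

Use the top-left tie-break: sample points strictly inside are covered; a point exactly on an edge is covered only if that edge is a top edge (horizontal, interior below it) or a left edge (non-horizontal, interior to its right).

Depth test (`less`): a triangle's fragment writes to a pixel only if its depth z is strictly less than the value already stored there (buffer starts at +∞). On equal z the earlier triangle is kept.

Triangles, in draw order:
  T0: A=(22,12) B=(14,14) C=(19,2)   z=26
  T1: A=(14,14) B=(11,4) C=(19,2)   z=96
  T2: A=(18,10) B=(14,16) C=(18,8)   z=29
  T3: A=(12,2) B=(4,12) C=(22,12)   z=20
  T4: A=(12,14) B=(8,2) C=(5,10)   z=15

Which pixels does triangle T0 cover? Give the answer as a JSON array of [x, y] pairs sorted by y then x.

T0:
  2·area = 86
  edge (22, 12)→(14, 14): d=(-8,2) right/bottom  bias=-1
  edge (14, 14)→(19, 2): d=(5,-12) top-left  bias=+0
  edge (19, 2)→(22, 12): d=(3,10) right/bottom  bias=-1
    (9,1)@(19, 3): e=[78,5,3] → X
    (10,1)@(21, 3): e=[74,29,-17] → .
    (9,2)@(19, 5): e=[62,15,9] → X
    (10,2)@(21, 5): e=[58,39,-11] → .
    (8,3)@(17, 7): e=[50,1,35] → X
    (10,3)@(21, 7): e=[42,49,-5] → .
    (8,4)@(17, 9): e=[34,11,41] → X
    (10,4)@(21, 9): e=[26,59,1] → X
    (8,5)@(17, 11): e=[18,21,47] → X
    (7,6)@(15, 13): e=[6,7,73] → X
    (9,6)@(19, 13): e=[-2,55,33] → .
    (10,6)@(21, 13): e=[-6,79,13] → .
  covered (12 px):
    . . . . . . . . . . .
    . . . . . . . . . X .
    . . . . . . . . . X .
    . . . . . . . . X X .
    . . . . . . . . X X X
    . . . . . . . . X X X
    . . . . . . . X X . .
    . . . . . . . . . . .
    . . . . . . . . . . .
    . . . . . . . . . . .
T1:
  2·area = 86
  edge (14, 14)→(11, 4): d=(-3,-10) top-left  bias=+0
  edge (11, 4)→(19, 2): d=(8,-2) top-left  bias=+0
  edge (19, 2)→(14, 14): d=(-5,12) right/bottom  bias=-1
    (7,1)@(15, 3): e=[43,0,43] → X  [on edge]
    (8,1)@(17, 3): e=[63,4,19] → X
    (9,1)@(19, 3): e=[83,8,-5] → .
    (3,2)@(7, 5): e=[-43,0,129] → .  [on edge]
    (6,2)@(13, 5): e=[17,12,57] → X
    (9,2)@(19, 5): e=[77,24,-15] → .
    (6,3)@(13, 7): e=[11,28,47] → X
    (8,3)@(17, 7): e=[51,36,-1] → .
    (6,4)@(13, 9): e=[5,44,37] → X
    (8,4)@(17, 9): e=[45,52,-11] → .
    (6,5)@(13, 11): e=[-1,60,27] → .
    (7,5)@(15, 11): e=[19,64,3] → X
  covered (10 px):
    . . . . . . . . . . .
    . . . . . . . X X . .
    . . . . . . X X X . .
    . . . . . . X X . . .
    . . . . . . X X . . .
    . . . . . . . X . . .
    . . . . . . . . . . .
    . . . . . . . . . . .
    . . . . . . . . . . .
    . . . . . . . . . . .
T2:
  2·area = 8
  edge (18, 10)→(14, 16): d=(-4,6) right/bottom  bias=-1
  edge (14, 16)→(18, 8): d=(4,-8) top-left  bias=+0
  edge (18, 8)→(18, 10): d=(0,2) right/bottom  bias=-1
    (8,5)@(17, 11): e=[2,4,2] → X
    (9,5)@(19, 11): e=[-10,20,-2] → .
    (8,6)@(17, 13): e=[-6,12,2] → .
  covered (1 px):
    . . . . . . . . . . .
    . . . . . . . . . . .
    . . . . . . . . . . .
    . . . . . . . . . . .
    . . . . . . . . . . .
    . . . . . . . . X . .
    . . . . . . . . . . .
    . . . . . . . . . . .
    . . . . . . . . . . .
    . . . . . . . . . . .
T3:
  2·area = 180  (B↔C swapped to make it positive)
  edge (12, 2)→(22, 12): d=(10,10) right/bottom  bias=-1
  edge (22, 12)→(4, 12): d=(-18,0) right/bottom  bias=-1
  edge (4, 12)→(12, 2): d=(8,-10) top-left  bias=+0
    (5,0)@(11, 1): e=[0,198,-18] → .  [on edge]
    (6,1)@(13, 3): e=[0,162,18] → .  [on edge]
    (5,2)@(11, 5): e=[40,126,14] → X
    (6,2)@(13, 5): e=[20,126,34] → X
    (7,2)@(15, 5): e=[0,126,54] → .  [on edge]
    (4,3)@(9, 7): e=[80,90,10] → X
    (7,3)@(15, 7): e=[20,90,70] → X
    (8,3)@(17, 7): e=[0,90,90] → .  [on edge]
    (3,4)@(7, 9): e=[120,54,6] → X
    (8,4)@(17, 9): e=[20,54,106] → X
    (9,4)@(19, 9): e=[0,54,126] → .  [on edge]
    (2,5)@(5, 11): e=[160,18,2] → X
    (10,5)@(21, 11): e=[0,18,162] → .  [on edge]
  covered (20 px):
    . . . . . . . . . . .
    . . . . . . . . . . .
    . . . . . X X . . . .
    . . . . X X X X . . .
    . . . X X X X X X . .
    . . X X X X X X X X .
    . . . . . . . . . . .
    . . . . . . . . . . .
    . . . . . . . . . . .
    . . . . . . . . . . .
T4:
  2·area = 68  (B↔C swapped to make it positive)
  edge (12, 14)→(5, 10): d=(-7,-4) top-left  bias=+0
  edge (5, 10)→(8, 2): d=(3,-8) top-left  bias=+0
  edge (8, 2)→(12, 14): d=(4,12) right/bottom  bias=-1
    (3,2)@(7, 5): e=[43,1,24] → X
    (4,2)@(9, 5): e=[51,17,0] → .  [on edge]
    (3,3)@(7, 7): e=[29,7,32] → X
    (4,3)@(9, 7): e=[37,23,8] → X
    (5,3)@(11, 7): e=[45,39,-16] → .
    (3,4)@(7, 9): e=[15,13,40] → X
    (5,4)@(11, 9): e=[31,45,-8] → .
    (3,5)@(7, 11): e=[1,19,48] → X
    (5,5)@(11, 11): e=[17,51,0] → .  [on edge]
    (3,6)@(7, 13): e=[-13,25,56] → .
    (4,6)@(9, 13): e=[-5,41,32] → .
    (5,6)@(11, 13): e=[3,57,8] → X
    (6,8)@(13, 17): e=[-17,85,0] → .  [on edge]
  covered (8 px):
    . . . . . . . . . . .
    . . . . . . . . . . .
    . . . X . . . . . . .
    . . . X X . . . . . .
    . . . X X . . . . . .
    . . . X X . . . . . .
    . . . . . X . . . . .
    . . . . . . . . . . .
    . . . . . . . . . . .
    . . . . . . . . . . .

Result: [[9,1],[9,2],[8,3],[9,3],[8,4],[9,4],[10,4],[8,5],[9,5],[10,5],[7,6],[8,6]]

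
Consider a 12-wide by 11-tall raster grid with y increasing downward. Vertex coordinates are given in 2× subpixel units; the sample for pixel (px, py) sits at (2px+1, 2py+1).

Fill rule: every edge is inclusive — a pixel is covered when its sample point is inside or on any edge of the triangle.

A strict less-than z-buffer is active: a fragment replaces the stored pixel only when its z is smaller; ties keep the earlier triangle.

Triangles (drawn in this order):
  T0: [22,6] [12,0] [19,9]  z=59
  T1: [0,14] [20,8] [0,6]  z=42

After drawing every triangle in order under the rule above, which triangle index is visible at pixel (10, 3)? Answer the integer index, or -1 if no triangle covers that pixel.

T0:
  2·area = 48  (B↔C swapped to make it positive)
  edge (22, 6)→(19, 9): d=(-3,3) inclusive
  edge (19, 9)→(12, 0): d=(-7,-9) inclusive
  edge (12, 0)→(22, 6): d=(10,6) inclusive
    (6,0)@(13, 1): e=[42,2,4] → █
    (7,0)@(15, 1): e=[36,20,-8] → ·
    (6,1)@(13, 3): e=[36,-12,24] → ·
    (7,1)@(15, 3): e=[30,6,12] → █
    (8,1)@(17, 3): e=[24,24,0] → █  [on edge]
    (9,1)@(19, 3): e=[18,42,-12] → ·
    (7,2)@(15, 5): e=[24,-8,32] → ·
    (8,2)@(17, 5): e=[18,10,20] → █
    (9,2)@(19, 5): e=[12,28,8] → █
    (10,2)@(21, 5): e=[6,46,-4] → ·
    (11,2)@(23, 5): e=[0,64,-16] → ·  [on edge]
    (8,3)@(17, 7): e=[12,-4,40] → ·
    (10,3)@(21, 7): e=[0,32,16] → █  [on edge]
    (9,4)@(19, 9): e=[0,0,48] → █  [on edge]
    (8,5)@(17, 11): e=[0,-32,80] → ·  [on edge]
    (7,6)@(15, 13): e=[0,-64,112] → ·  [on edge]
    (6,7)@(13, 15): e=[0,-96,144] → ·  [on edge]
    (5,8)@(11, 17): e=[0,-128,176] → ·  [on edge]
    (4,9)@(9, 19): e=[0,-160,208] → ·  [on edge]
    (3,10)@(7, 21): e=[0,-192,240] → ·  [on edge]
  covered (8 px):
    · · · · · · █ · · · · ·
    · · · · · · · █ █ · · ·
    · · · · · · · · █ █ · ·
    · · · · · · · · · █ █ ·
    · · · · · · · · · █ · ·
    · · · · · · · · · · · ·
    · · · · · · · · · · · ·
    · · · · · · · · · · · ·
    · · · · · · · · · · · ·
    · · · · · · · · · · · ·
    · · · · · · · · · · · ·
T1:
  2·area = 160  (B↔C swapped to make it positive)
  edge (0, 14)→(0, 6): d=(0,-8) inclusive
  edge (0, 6)→(20, 8): d=(20,2) inclusive
  edge (20, 8)→(0, 14): d=(-20,6) inclusive
    (0,3)@(1, 7): e=[8,18,134] → █
    (1,3)@(3, 7): e=[24,14,122] → █
    (2,3)@(5, 7): e=[40,10,110] → █
    (3,3)@(7, 7): e=[56,6,98] → █
    (4,3)@(9, 7): e=[72,2,86] → █
    (5,3)@(11, 7): e=[88,-2,74] → ·
    (0,4)@(1, 9): e=[8,58,94] → █
    (5,4)@(11, 9): e=[88,38,34] → █
    (6,4)@(13, 9): e=[104,34,22] → █
    (7,4)@(15, 9): e=[120,30,10] → █
    (8,4)@(17, 9): e=[136,26,-2] → ·
    (0,5)@(1, 11): e=[8,98,54] → █
  covered (20 px):
    · · · · · · · · · · · ·
    · · · · · · · · · · · ·
    · · · · · · · · · · · ·
    █ █ █ █ █ · · · · · · ·
    █ █ █ █ █ █ █ █ · · · ·
    █ █ █ █ █ · · · · · · ·
    █ █ · · · · · · · · · ·
    · · · · · · · · · · · ·
    · · · · · · · · · · · ·
    · · · · · · · · · · · ·
    · · · · · · · · · · · ·

Z-buffer (winner per pixel, '.' = empty):
  . . . . . . 0 . . . . .
  . . . . . . . 0 0 . . .
  . . . . . . . . 0 0 . .
  1 1 1 1 1 . . . . 0 0 .
  1 1 1 1 1 1 1 1 . 0 . .
  1 1 1 1 1 . . . . . . .
  1 1 . . . . . . . . . .
  . . . . . . . . . . . .
  . . . . . . . . . . . .
  . . . . . . . . . . . .
  . . . . . . . . . . . .

Final: 0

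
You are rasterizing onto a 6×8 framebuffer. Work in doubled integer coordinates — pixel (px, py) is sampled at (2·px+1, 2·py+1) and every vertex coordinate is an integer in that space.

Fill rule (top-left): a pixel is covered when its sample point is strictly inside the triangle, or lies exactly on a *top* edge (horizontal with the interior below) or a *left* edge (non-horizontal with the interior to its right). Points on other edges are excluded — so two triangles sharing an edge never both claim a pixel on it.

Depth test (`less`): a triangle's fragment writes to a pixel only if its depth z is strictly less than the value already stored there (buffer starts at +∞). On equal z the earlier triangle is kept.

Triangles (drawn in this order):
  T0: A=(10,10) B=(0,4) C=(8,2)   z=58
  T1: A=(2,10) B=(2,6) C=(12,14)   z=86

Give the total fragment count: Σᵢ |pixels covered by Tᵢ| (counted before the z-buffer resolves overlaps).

T0:
  2·area = 68
  edge (10, 10)→(0, 4): d=(-10,-6) top-left  bias=+0
  edge (0, 4)→(8, 2): d=(8,-2) top-left  bias=+0
  edge (8, 2)→(10, 10): d=(2,8) right/bottom  bias=-1
    (2,1)@(5, 3): e=[40,2,26] → #
    (3,1)@(7, 3): e=[52,6,10] → #
    (4,1)@(9, 3): e=[64,10,-6] → ·
    (1,2)@(3, 5): e=[8,14,46] → #
    (4,2)@(9, 5): e=[44,26,-2] → ·
    (1,3)@(3, 7): e=[-12,30,50] → ·
    (2,3)@(5, 7): e=[0,34,34] → #  [on edge]
    (4,3)@(9, 7): e=[24,42,2] → #
    (5,3)@(11, 7): e=[36,46,-14] → ·
    (2,4)@(5, 9): e=[-20,50,38] → ·
    (3,4)@(7, 9): e=[-8,54,22] → ·
    (4,4)@(9, 9): e=[4,58,6] → #
  covered (9 px):
    · · · · · ·
    · · # # · ·
    · # # # · ·
    · · # # # ·
    · · · · # ·
    · · · · · ·
    · · · · · ·
    · · · · · ·
T1:
  2·area = 40
  edge (2, 10)→(2, 6): d=(0,-4) top-left  bias=+0
  edge (2, 6)→(12, 14): d=(10,8) right/bottom  bias=-1
  edge (12, 14)→(2, 10): d=(-10,-4) top-left  bias=+0
    (1,3)@(3, 7): e=[4,2,34] → #
    (2,3)@(5, 7): e=[12,-14,42] → ·
    (1,4)@(3, 9): e=[4,22,14] → #
    (2,4)@(5, 9): e=[12,6,22] → #
    (3,4)@(7, 9): e=[20,-10,30] → ·
    (1,5)@(3, 11): e=[4,42,-6] → ·
    (2,5)@(5, 11): e=[12,26,2] → #
    (3,5)@(7, 11): e=[20,10,10] → #
    (4,5)@(9, 11): e=[28,-6,18] → ·
    (2,6)@(5, 13): e=[12,46,-18] → ·
    (3,6)@(7, 13): e=[20,30,-10] → ·
  covered (5 px):
    · · · · · ·
    · · · · · ·
    · · · · · ·
    · # · · · ·
    · # # · · ·
    · · # # · ·
    · · · · · ·
    · · · · · ·

Answer: 14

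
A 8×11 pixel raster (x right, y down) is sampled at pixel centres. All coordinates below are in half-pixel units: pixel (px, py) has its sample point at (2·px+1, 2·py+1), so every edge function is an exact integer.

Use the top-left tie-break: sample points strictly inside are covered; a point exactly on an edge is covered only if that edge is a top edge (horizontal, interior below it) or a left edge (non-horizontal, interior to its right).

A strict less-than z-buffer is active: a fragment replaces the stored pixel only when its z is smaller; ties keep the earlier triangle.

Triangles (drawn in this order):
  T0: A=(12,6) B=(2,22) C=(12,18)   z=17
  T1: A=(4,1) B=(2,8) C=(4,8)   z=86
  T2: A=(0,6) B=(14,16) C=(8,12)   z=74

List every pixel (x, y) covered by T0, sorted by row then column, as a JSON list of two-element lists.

T0:
  2·area = 120  (B↔C swapped to make it positive)
  edge (12, 6)→(12, 18): d=(0,12) right/bottom  bias=-1
  edge (12, 18)→(2, 22): d=(-10,4) right/bottom  bias=-1
  edge (2, 22)→(12, 6): d=(10,-16) top-left  bias=+0
    (5,4)@(11, 9): e=[12,94,14] → #
    (6,4)@(13, 9): e=[-12,86,46] → ·
    (4,5)@(9, 11): e=[36,82,2] → #
    (6,5)@(13, 11): e=[-12,66,66] → ·
    (4,6)@(9, 13): e=[36,62,22] → #
    (6,6)@(13, 13): e=[-12,46,86] → ·
    (3,7)@(7, 15): e=[60,50,10] → #
    (6,7)@(13, 15): e=[-12,26,106] → ·
    (3,8)@(7, 17): e=[60,30,30] → #
    (6,8)@(13, 17): e=[-12,6,126] → ·
    (2,9)@(5, 19): e=[84,18,18] → #
    (5,9)@(11, 19): e=[12,-6,114] → ·
  covered (15 px):
    · · · · · · · ·
    · · · · · · · ·
    · · · · · · · ·
    · · · · · · · ·
    · · · · · # · ·
    · · · · # # · ·
    · · · · # # · ·
    · · · # # # · ·
    · · · # # # · ·
    · · # # # · · ·
    · # · · · · · ·
T1:
  2·area = 14  (B↔C swapped to make it positive)
  edge (4, 1)→(4, 8): d=(0,7) right/bottom  bias=-1
  edge (4, 8)→(2, 8): d=(-2,0) right/bottom  bias=-1
  edge (2, 8)→(4, 1): d=(2,-7) top-left  bias=+0
    (1,2)@(3, 5): e=[7,6,1] → #
    (2,2)@(5, 5): e=[-7,6,15] → ·
    (1,3)@(3, 7): e=[7,2,5] → #
    (2,3)@(5, 7): e=[-7,2,19] → ·
    (1,4)@(3, 9): e=[7,-2,9] → ·
  covered (2 px):
    · · · · · · · ·
    · · · · · · · ·
    · # · · · · · ·
    · # · · · · · ·
    · · · · · · · ·
    · · · · · · · ·
    · · · · · · · ·
    · · · · · · · ·
    · · · · · · · ·
    · · · · · · · ·
    · · · · · · · ·
T2:
  2·area = 4
  edge (0, 6)→(14, 16): d=(14,10) right/bottom  bias=-1
  edge (14, 16)→(8, 12): d=(-6,-4) top-left  bias=+0
  edge (8, 12)→(0, 6): d=(-8,-6) top-left  bias=+0
    (3,5)@(7, 11): e=[0,2,2] → ·  [on edge]
  covered (0 px):
    · · · · · · · ·
    · · · · · · · ·
    · · · · · · · ·
    · · · · · · · ·
    · · · · · · · ·
    · · · · · · · ·
    · · · · · · · ·
    · · · · · · · ·
    · · · · · · · ·
    · · · · · · · ·
    · · · · · · · ·

Final: [[5,4],[4,5],[5,5],[4,6],[5,6],[3,7],[4,7],[5,7],[3,8],[4,8],[5,8],[2,9],[3,9],[4,9],[1,10]]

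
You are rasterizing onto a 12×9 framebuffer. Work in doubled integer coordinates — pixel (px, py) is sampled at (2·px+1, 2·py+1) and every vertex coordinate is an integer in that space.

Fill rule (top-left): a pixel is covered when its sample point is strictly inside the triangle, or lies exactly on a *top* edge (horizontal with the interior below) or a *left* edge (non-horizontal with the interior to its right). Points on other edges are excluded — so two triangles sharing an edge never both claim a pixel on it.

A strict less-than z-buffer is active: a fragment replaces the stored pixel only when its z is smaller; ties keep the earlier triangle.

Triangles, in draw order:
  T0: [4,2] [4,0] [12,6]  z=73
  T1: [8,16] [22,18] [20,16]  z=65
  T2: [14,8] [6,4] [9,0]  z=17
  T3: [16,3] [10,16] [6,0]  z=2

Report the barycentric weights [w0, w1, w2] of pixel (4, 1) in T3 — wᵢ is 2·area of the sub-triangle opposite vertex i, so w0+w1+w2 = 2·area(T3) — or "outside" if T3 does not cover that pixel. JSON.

T0:
  2·area = 16
  edge (4, 2)→(4, 0): d=(0,-2) top-left  bias=+0
  edge (4, 0)→(12, 6): d=(8,6) right/bottom  bias=-1
  edge (12, 6)→(4, 2): d=(-8,-4) top-left  bias=+0
    (2,0)@(5, 1): e=[2,2,12] → #
    (3,0)@(7, 1): e=[6,-10,20] → ·
    (2,1)@(5, 3): e=[2,18,-4] → ·
    (3,1)@(7, 3): e=[6,6,4] → #
    (4,1)@(9, 3): e=[10,-6,12] → ·
    (3,2)@(7, 5): e=[6,22,-12] → ·
  covered (2 px):
    · · # · · · · · · · · ·
    · · · # · · · · · · · ·
    · · · · · · · · · · · ·
    · · · · · · · · · · · ·
    · · · · · · · · · · · ·
    · · · · · · · · · · · ·
    · · · · · · · · · · · ·
    · · · · · · · · · · · ·
    · · · · · · · · · · · ·
T1:
  2·area = 24  (B↔C swapped to make it positive)
  edge (8, 16)→(20, 16): d=(12,0) top-left  bias=+0
  edge (20, 16)→(22, 18): d=(2,2) right/bottom  bias=-1
  edge (22, 18)→(8, 16): d=(-14,-2) top-left  bias=+0
    (2,0)@(5, 1): e=[-180,0,204] → ·  [on edge]
    (3,1)@(7, 3): e=[-156,0,180] → ·  [on edge]
    (4,2)@(9, 5): e=[-132,0,156] → ·  [on edge]
    (5,3)@(11, 7): e=[-108,0,132] → ·  [on edge]
    (6,4)@(13, 9): e=[-84,0,108] → ·  [on edge]
    (7,5)@(15, 11): e=[-60,0,84] → ·  [on edge]
    (8,6)@(17, 13): e=[-36,0,60] → ·  [on edge]
    (0,7)@(1, 15): e=[-12,36,0] → ·  [on edge]
    (9,7)@(19, 15): e=[-12,0,36] → ·  [on edge]
    (7,8)@(15, 17): e=[12,12,0] → #  [on edge]
    (8,8)@(17, 17): e=[12,8,4] → #
    (9,8)@(19, 17): e=[12,4,8] → #
    (10,8)@(21, 17): e=[12,0,12] → ·  [on edge]
  covered (3 px):
    · · · · · · · · · · · ·
    · · · · · · · · · · · ·
    · · · · · · · · · · · ·
    · · · · · · · · · · · ·
    · · · · · · · · · · · ·
    · · · · · · · · · · · ·
    · · · · · · · · · · · ·
    · · · · · · · · · · · ·
    · · · · · · · # # # · ·
T2:
  2·area = 44
  edge (14, 8)→(6, 4): d=(-8,-4) top-left  bias=+0
  edge (6, 4)→(9, 0): d=(3,-4) top-left  bias=+0
  edge (9, 0)→(14, 8): d=(5,8) right/bottom  bias=-1
    (4,0)@(9, 1): e=[36,3,5] → #
    (5,0)@(11, 1): e=[44,11,-11] → ·
    (3,1)@(7, 3): e=[12,1,31] → #
    (5,1)@(11, 3): e=[28,17,-1] → ·
    (3,2)@(7, 5): e=[-4,7,41] → ·
    (4,2)@(9, 5): e=[4,15,25] → #
    (5,2)@(11, 5): e=[12,23,9] → #
    (6,2)@(13, 5): e=[20,31,-7] → ·
    (4,3)@(9, 7): e=[-12,21,35] → ·
    (5,3)@(11, 7): e=[-4,29,19] → ·
    (6,3)@(13, 7): e=[4,37,3] → #
    (7,3)@(15, 7): e=[12,45,-13] → ·
  covered (6 px):
    · · · · # · · · · · · ·
    · · · # # · · · · · · ·
    · · · · # # · · · · · ·
    · · · · · · # · · · · ·
    · · · · · · · · · · · ·
    · · · · · · · · · · · ·
    · · · · · · · · · · · ·
    · · · · · · · · · · · ·
    · · · · · · · · · · · ·
T3:
  2·area = 148
  edge (16, 3)→(10, 16): d=(-6,13) right/bottom  bias=-1
  edge (10, 16)→(6, 0): d=(-4,-16) top-left  bias=+0
  edge (6, 0)→(16, 3): d=(10,3) right/bottom  bias=-1
    (3,0)@(7, 1): e=[129,12,7] → #
    (4,0)@(9, 1): e=[103,44,1] → #
    (5,0)@(11, 1): e=[77,76,-5] → ·
    (3,1)@(7, 3): e=[117,4,27] → #
    (5,1)@(11, 3): e=[65,68,15] → #
    (6,1)@(13, 3): e=[39,100,9] → #
    (7,1)@(15, 3): e=[13,132,3] → #
    (8,1)@(17, 3): e=[-13,164,-3] → ·
    (3,2)@(7, 5): e=[105,-4,47] → ·
    (4,2)@(9, 5): e=[79,28,41] → #
    (8,2)@(17, 5): e=[-25,156,17] → ·
    (4,3)@(9, 7): e=[67,20,61] → #
  covered (20 px):
    · · · # # · · · · · · ·
    · · · # # # # # · · · ·
    · · · · # # # # · · · ·
    · · · · # # # · · · · ·
    · · · · # # # · · · · ·
    · · · · # # · · · · · ·
    · · · · · # · · · · · ·
    · · · · · · · · · · · ·
    · · · · · · · · · · · ·

Result: [36,21,91]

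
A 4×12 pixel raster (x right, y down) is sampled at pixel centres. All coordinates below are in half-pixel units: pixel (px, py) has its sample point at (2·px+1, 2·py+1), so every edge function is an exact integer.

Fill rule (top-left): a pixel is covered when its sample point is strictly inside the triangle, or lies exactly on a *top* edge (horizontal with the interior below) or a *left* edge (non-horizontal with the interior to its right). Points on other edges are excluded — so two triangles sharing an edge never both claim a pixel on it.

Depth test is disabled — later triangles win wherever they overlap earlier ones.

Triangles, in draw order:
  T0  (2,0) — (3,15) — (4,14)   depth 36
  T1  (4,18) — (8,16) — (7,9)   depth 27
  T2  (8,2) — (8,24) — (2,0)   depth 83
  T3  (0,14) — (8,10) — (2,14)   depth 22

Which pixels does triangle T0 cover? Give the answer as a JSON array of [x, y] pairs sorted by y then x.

T0:
  2·area = 16  (B↔C swapped to make it positive)
  edge (2, 0)→(4, 14): d=(2,14) right/bottom  bias=-1
  edge (4, 14)→(3, 15): d=(-1,1) right/bottom  bias=-1
  edge (3, 15)→(2, 0): d=(-1,-15) top-left  bias=+0
    (1,3)@(3, 7): e=[0,8,8] → .  [on edge]
    (1,4)@(3, 9): e=[4,6,6] → X
    (2,4)@(5, 9): e=[-24,4,36] → .
    (1,5)@(3, 11): e=[8,4,4] → X
    (2,5)@(5, 11): e=[-20,2,34] → .
    (3,5)@(7, 11): e=[-48,0,64] → .  [on edge]
    (1,6)@(3, 13): e=[12,2,2] → X
    (2,6)@(5, 13): e=[-16,0,32] → .  [on edge]
    (1,7)@(3, 15): e=[16,0,0] → .  [on edge]
    (0,8)@(1, 17): e=[48,0,-32] → .  [on edge]
    (2,10)@(5, 21): e=[0,-8,24] → .  [on edge]
  covered (3 px):
    . . . .
    . . . .
    . . . .
    . . . .
    . X . .
    . X . .
    . X . .
    . . . .
    . . . .
    . . . .
    . . . .
    . . . .
T1:
  2·area = 30  (B↔C swapped to make it positive)
  edge (4, 18)→(7, 9): d=(3,-9) top-left  bias=+0
  edge (7, 9)→(8, 16): d=(1,7) right/bottom  bias=-1
  edge (8, 16)→(4, 18): d=(-4,2) right/bottom  bias=-1
    (3,4)@(7, 9): e=[0,0,30] → .  [on edge]
    (3,5)@(7, 11): e=[6,2,22] → X
    (3,6)@(7, 13): e=[12,4,14] → X
    (2,7)@(5, 15): e=[0,20,10] → X  [on edge]
    (2,8)@(5, 17): e=[6,22,2] → X
    (3,8)@(7, 17): e=[24,8,-2] → .
    (2,9)@(5, 19): e=[12,24,-6] → .
    (1,10)@(3, 21): e=[0,40,-10] → .  [on edge]
  covered (5 px):
    . . . .
    . . . .
    . . . .
    . . . .
    . . . .
    . . . X
    . . . X
    . . X X
    . . X .
    . . . .
    . . . .
    . . . .
T2:
  2·area = 132
  edge (8, 2)→(8, 24): d=(0,22) right/bottom  bias=-1
  edge (8, 24)→(2, 0): d=(-6,-24) top-left  bias=+0
  edge (2, 0)→(8, 2): d=(6,2) right/bottom  bias=-1
    (1,0)@(3, 1): e=[110,18,4] → X
    (2,0)@(5, 1): e=[66,66,0] → .  [on edge]
    (1,1)@(3, 3): e=[110,6,16] → X
    (2,1)@(5, 3): e=[66,54,12] → X
    (3,1)@(7, 3): e=[22,102,8] → X
    (1,2)@(3, 5): e=[110,-6,28] → .
    (2,2)@(5, 5): e=[66,42,24] → X
    (2,3)@(5, 7): e=[66,30,36] → X
    (2,4)@(5, 9): e=[66,18,48] → X
    (2,5)@(5, 11): e=[66,6,60] → X
    (2,6)@(5, 13): e=[66,-6,72] → .
    (3,6)@(7, 13): e=[22,42,68] → X
  covered (16 px):
    . X . .
    . X X X
    . . X X
    . . X X
    . . X X
    . . X X
    . . . X
    . . . X
    . . . X
    . . . X
    . . . .
    . . . .
T3:
  2·area = 8
  edge (0, 14)→(8, 10): d=(8,-4) top-left  bias=+0
  edge (8, 10)→(2, 14): d=(-6,4) right/bottom  bias=-1
  edge (2, 14)→(0, 14): d=(-2,0) right/bottom  bias=-1
    (1,6)@(3, 13): e=[4,2,2] → X
    (2,6)@(5, 13): e=[12,-6,2] → .
    (1,7)@(3, 15): e=[20,-10,-2] → .
  covered (1 px):
    . . . .
    . . . .
    . . . .
    . . . .
    . . . .
    . . . .
    . X . .
    . . . .
    . . . .
    . . . .
    . . . .
    . . . .

Answer: [[1,4],[1,5],[1,6]]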